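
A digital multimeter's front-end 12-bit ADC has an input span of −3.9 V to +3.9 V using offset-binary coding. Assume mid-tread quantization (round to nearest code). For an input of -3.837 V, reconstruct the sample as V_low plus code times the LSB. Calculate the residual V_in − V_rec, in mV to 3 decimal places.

0.158 mV

LSB = 7.8/2^12 = 1.904 mV.
(V_in − V_low)/LSB = (-3.837 − (−3.9))/0.0019043 = 33.0831 → code 33 (round).
Reconstructed: -3.8371582 V.
Difference: 0.000158203 V → 0.158 mV.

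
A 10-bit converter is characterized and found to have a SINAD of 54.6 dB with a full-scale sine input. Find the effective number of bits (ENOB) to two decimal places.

ENOB = (SINAD − 1.76) / 6.02 = (54.6 − 1.76)/6.02 = 8.777.

8.78 bits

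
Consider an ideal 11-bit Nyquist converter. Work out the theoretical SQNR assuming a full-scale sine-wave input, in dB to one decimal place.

68.0 dB

SNR ≈ 6.02·N + 1.76 dB = 6.02·11 + 1.76 = 67.98 dB.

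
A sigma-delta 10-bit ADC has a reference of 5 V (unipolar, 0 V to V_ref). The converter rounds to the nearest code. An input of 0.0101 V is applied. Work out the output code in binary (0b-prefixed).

code 0b10 (decimal 2)

With 1024 levels over 5 V, one step is 4.883 mV.
(0.0101 − 0) / 0.00488281 = 2.068 LSBs.
round(2.068) = 2.
In binary (0b-prefixed): 0b10.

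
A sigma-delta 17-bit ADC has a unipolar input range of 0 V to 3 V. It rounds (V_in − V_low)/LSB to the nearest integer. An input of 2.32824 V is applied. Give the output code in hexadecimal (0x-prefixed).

LSB = 3 V / 131072 = 22.89 µV.
(2.32824 − 0) / 2.28882e-05 = 101722.358 LSBs.
round(101722.358) = 101722.
In hexadecimal (0x-prefixed): 0x18D5A.

code 0x18D5A (decimal 101722)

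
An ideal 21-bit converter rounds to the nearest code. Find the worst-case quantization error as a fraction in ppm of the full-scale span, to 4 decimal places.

0.2384 ppm

Rounding → worst-case error = ½ LSB = V_FS/2^22, so 1e+06/4194304 = 0.238419 ppm of full scale.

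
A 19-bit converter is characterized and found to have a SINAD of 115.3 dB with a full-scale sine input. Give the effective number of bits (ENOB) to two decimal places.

ENOB = (SINAD − 1.76) / 6.02 = (115.3 − 1.76)/6.02 = 18.860.

18.86 bits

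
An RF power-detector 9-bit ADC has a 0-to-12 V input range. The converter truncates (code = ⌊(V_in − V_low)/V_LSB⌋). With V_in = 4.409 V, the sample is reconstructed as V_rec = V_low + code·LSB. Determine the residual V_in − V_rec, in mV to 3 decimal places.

LSB = 12/2^9 = 23.438 mV.
(V_in − V_low)/LSB = (4.409 − 0)/0.0234375 = 188.1173 → code 188 (floor).
Reconstructed: 4.40625 V.
Error = 4.409 − 4.40625 = 0.00275 V = 2.750 mV.

2.750 mV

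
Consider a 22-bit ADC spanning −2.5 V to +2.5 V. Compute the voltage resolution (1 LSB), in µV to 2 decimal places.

1.19 µV

Full-scale span = 5 V.
LSB = 5 / 2^22 = 5 / 4194304 = 1.19209e-06 V = 1.19 µV.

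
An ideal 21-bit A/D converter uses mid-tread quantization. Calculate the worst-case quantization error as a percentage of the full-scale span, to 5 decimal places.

0.00002 %

Rounding → worst-case error = ½ LSB = V_FS/2^22, so 100/4194304 = 2.38419e-05 % of full scale.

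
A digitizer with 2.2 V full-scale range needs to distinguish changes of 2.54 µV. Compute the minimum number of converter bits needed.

20 bits

Number of steps required ≥ 2.2 V / 2.54 µV = 866141.73.
Need 2^N ≥ 866141.73; 2^19 = 524288, 2^20 = 1048576.
Minimum N = 20.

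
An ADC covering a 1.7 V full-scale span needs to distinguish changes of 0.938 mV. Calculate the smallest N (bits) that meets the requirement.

Number of steps required ≥ 1.7 V / 0.938 mV = 1812.37.
Need 2^N ≥ 1812.37; 2^10 = 1024, 2^11 = 2048.
Minimum N = 11.

11 bits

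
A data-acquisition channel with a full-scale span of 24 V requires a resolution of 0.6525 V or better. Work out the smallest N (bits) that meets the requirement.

6 bits

Number of steps required ≥ 24 V / 0.6525 V = 36.78.
Need 2^N ≥ 36.78; 2^5 = 32, 2^6 = 64.
Minimum N = 6.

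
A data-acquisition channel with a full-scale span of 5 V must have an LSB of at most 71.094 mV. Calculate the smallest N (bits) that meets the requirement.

7 bits

Number of steps required ≥ 5 V / 71.094 mV = 70.33.
Need 2^N ≥ 70.33; 2^6 = 64, 2^7 = 128.
Minimum N = 7.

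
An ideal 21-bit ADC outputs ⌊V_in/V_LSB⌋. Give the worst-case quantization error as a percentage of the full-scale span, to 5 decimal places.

Truncating → worst-case error = 1 LSB = V_FS/2^21, so 100/2097152 = 4.76837e-05 % of full scale.

0.00005 %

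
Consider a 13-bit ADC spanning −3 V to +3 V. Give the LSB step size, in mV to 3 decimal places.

Full-scale span = 6 V.
LSB = 6 / 2^13 = 6 / 8192 = 0.000732422 V = 0.732 mV.

0.732 mV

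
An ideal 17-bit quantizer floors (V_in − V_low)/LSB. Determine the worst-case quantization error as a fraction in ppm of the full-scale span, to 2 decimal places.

Truncating → worst-case error = 1 LSB = V_FS/2^17, so 1e+06/131072 = 7.62939 ppm of full scale.

7.63 ppm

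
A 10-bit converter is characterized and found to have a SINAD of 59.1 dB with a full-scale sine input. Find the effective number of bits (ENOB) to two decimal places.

ENOB = (SINAD − 1.76) / 6.02 = (59.1 − 1.76)/6.02 = 9.525.

9.52 bits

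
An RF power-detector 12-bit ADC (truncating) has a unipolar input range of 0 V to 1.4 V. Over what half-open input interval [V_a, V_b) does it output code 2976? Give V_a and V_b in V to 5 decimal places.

[1.01719 V, 1.01753 V)

LSB = 1.4/2^12 = 341.80 µV.
V_a = V_low + 2976·LSB = 1.01719 V; V_b = V_low + 2977·LSB = 1.01753 V.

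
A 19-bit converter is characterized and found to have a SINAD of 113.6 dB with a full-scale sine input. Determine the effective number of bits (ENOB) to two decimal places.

18.58 bits

ENOB = (SINAD − 1.76) / 6.02 = (113.6 − 1.76)/6.02 = 18.578.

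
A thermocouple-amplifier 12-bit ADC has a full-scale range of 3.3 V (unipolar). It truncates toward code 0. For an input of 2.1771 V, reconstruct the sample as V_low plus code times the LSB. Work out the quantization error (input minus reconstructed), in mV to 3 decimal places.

0.196 mV

One LSB is 3.3 V / 4096 = 0.806 mV.
(V_in − V_low)/LSB = (2.1771 − 0)/0.000805664 = 2702.2429 → code 2702 (floor).
Reconstructed: 2.1769043 V.
V_in − V_rec = 0.000195703 V = 0.196 mV.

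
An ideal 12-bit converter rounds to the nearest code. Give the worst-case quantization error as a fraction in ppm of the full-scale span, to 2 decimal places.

122.07 ppm

Rounding → worst-case error = ½ LSB = V_FS/2^13, so 1e+06/8192 = 122.07 ppm of full scale.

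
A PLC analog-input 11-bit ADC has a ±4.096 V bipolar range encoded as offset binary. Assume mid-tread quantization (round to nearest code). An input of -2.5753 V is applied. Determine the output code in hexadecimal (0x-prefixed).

LSB = 8.192 V / 2048 = 4.000 mV.
(V_in − V_low)/LSB = (-2.5753 − (−4.096)) / 0.004 = 380.175.
Round → code 380.
In hexadecimal (0x-prefixed): 0x17C.

code 0x17C (decimal 380)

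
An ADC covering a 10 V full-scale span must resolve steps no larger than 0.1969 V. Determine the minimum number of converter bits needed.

Number of steps required ≥ 10 V / 0.1969 V = 50.79.
Need 2^N ≥ 50.79; 2^5 = 32, 2^6 = 64.
Minimum N = 6.

6 bits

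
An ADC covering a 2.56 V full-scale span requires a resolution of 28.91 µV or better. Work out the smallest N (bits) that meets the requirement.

Number of steps required ≥ 2.56 V / 28.91 µV = 88550.67.
Need 2^N ≥ 88550.67; 2^16 = 65536, 2^17 = 131072.
Minimum N = 17.

17 bits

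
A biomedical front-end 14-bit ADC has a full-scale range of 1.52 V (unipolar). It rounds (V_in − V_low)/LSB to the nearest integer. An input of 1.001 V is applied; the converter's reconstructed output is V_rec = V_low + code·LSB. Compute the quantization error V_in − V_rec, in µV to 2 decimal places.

-25.39 µV

LSB = 1.52/2^14 = 92.77 µV.
(V_in − V_low)/LSB = (1.001 − 0)/9.27734e-05 = 10789.7263 → code 10790 (round).
Reconstructed: 1.0010254 V.
Difference: -2.53906e-05 V → -25.39 µV.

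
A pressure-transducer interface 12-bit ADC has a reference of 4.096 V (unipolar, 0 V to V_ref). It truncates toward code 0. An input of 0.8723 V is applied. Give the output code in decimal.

LSB = 4.096 V / 4096 = 1.000 mV.
Input sits at 872.300 steps above V_low.
⌊·⌋(872.300) = 872.

code 872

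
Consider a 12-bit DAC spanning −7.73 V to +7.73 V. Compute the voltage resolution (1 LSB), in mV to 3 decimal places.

Full-scale span = 15.46 V.
LSB = 15.46 / 2^12 = 15.46 / 4096 = 0.00377441 V = 3.774 mV.

3.774 mV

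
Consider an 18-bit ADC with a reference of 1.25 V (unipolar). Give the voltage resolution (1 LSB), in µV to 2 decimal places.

4.77 µV

Full-scale span = 1.25 V.
LSB = 1.25 / 2^18 = 1.25 / 262144 = 4.76837e-06 V = 4.77 µV.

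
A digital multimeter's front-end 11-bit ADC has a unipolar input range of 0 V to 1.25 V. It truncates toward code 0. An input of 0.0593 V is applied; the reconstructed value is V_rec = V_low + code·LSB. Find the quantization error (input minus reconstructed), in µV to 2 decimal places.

Step size: 1.25 V ÷ 2^11 = 0.610 mV.
(0.0593 − 0)/0.000610352 = 97.1571; ⌊·⌋ gives code 97.
V_rec = 0 + 97·0.000610352 = 0.059204102 V.
V_in − V_rec = 9.58984e-05 V = 95.90 µV.

95.90 µV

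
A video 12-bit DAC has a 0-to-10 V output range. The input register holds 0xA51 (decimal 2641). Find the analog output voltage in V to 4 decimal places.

LSB = 10 V / 2^12 = 2.441 mV.
Code 0xA51 = 2641 decimal.
V_out = 0 + 2641 × 0.00244141 V = 6.44775 V.

6.4478 V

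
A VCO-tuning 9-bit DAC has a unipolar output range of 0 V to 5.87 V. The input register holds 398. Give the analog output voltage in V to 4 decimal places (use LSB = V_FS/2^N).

LSB = 5.87 V / 2^9 = 11.465 mV.
V_out = 0 + 398 × 0.0114648 V = 4.56301 V.

4.5630 V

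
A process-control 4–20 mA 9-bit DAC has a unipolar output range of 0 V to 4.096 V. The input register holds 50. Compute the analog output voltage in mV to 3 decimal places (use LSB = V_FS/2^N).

LSB = 4.096 V / 2^9 = 8.000 mV.
V_out = 0 + 50 × 0.008 V = 0.4 V.
= 400.000 mV.

400.000 mV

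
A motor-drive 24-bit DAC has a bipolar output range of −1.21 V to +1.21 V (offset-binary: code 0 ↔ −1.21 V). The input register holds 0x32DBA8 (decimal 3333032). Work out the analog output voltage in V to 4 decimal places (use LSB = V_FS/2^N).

-0.7292 V

LSB = 2.42 V / 2^24 = 0.14 µV.
Code 0x32DBA8 = 3333032 decimal.
V_out = (−1.21) + 3333032 × 1.44243e-07 V = -0.729233 V.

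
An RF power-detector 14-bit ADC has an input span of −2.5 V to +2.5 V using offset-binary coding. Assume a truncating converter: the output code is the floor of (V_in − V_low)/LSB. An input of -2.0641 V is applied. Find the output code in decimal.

code 1428

LSB = 5 V / 16384 = 305.18 µV.
Input sits at 1428.357 steps above V_low.
⌊·⌋(1428.357) = 1428.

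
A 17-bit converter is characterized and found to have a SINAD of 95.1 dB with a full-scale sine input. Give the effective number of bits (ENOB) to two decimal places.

15.50 bits

ENOB = (SINAD − 1.76) / 6.02 = (95.1 − 1.76)/6.02 = 15.505.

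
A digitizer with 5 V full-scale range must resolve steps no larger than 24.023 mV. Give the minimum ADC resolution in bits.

Number of steps required ≥ 5 V / 24.023 mV = 208.13.
Need 2^N ≥ 208.13; 2^7 = 128, 2^8 = 256.
Minimum N = 8.

8 bits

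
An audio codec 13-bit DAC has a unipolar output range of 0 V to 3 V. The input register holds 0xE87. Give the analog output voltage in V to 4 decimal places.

1.3619 V

LSB = 3 V / 2^13 = 366.21 µV.
Code 0xE87 = 3719 decimal.
V_out = 0 + 3719 × 0.000366211 V = 1.36194 V.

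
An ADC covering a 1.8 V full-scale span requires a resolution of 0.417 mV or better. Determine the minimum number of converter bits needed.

13 bits

Number of steps required ≥ 1.8 V / 0.417 mV = 4316.55.
Need 2^N ≥ 4316.55; 2^12 = 4096, 2^13 = 8192.
Minimum N = 13.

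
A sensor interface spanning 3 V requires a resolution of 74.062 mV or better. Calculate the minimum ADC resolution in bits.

6 bits

Number of steps required ≥ 3 V / 74.062 mV = 40.51.
Need 2^N ≥ 40.51; 2^5 = 32, 2^6 = 64.
Minimum N = 6.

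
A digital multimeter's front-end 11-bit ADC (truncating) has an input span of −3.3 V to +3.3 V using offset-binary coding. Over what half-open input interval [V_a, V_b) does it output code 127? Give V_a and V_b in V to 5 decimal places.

LSB = 6.6/2^11 = 3.223 mV.
V_a = V_low + 127·LSB = -2.89072 V; V_b = V_low + 128·LSB = -2.8875 V.

[-2.89072 V, -2.88750 V)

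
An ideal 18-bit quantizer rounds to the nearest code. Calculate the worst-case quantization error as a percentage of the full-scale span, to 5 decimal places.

Rounding → worst-case error = ½ LSB = V_FS/2^19, so 100/524288 = 0.000190735 % of full scale.

0.00019 %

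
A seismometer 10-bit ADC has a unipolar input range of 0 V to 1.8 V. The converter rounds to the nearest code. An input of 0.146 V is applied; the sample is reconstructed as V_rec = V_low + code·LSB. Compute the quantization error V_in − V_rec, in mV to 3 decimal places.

0.102 mV

LSB = 1.8/2^10 = 1.758 mV.
(0.146 − 0)/0.00175781 = 83.0578; round gives code 83.
V_rec = 0 + 83·0.00175781 = 0.14589844 V.
Difference: 0.000101562 V → 0.102 mV.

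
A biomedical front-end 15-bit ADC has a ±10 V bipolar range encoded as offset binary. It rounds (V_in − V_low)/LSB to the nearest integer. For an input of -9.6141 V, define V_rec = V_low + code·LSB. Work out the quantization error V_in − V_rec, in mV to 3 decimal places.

LSB = 20/2^15 = 0.610 mV.
Scaled input = 632.2586 LSBs, so code = 632.
Reconstructed: -9.6142578 V.
Error = -9.6141 − (−9.6142578) = 0.000157812 V = 0.158 mV.

0.158 mV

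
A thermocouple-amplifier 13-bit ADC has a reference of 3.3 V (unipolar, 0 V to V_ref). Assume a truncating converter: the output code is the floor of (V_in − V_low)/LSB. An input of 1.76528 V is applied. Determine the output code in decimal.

With 8192 levels over 3.3 V, one step is 402.83 µV.
Input sits at 4382.174 steps above V_low.
Floor → code 4382.

code 4382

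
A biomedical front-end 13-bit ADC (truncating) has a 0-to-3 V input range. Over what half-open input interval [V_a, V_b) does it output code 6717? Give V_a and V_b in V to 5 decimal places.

LSB = 3/2^13 = 366.21 µV.
V_a = V_low + 6717·LSB = 2.45984 V; V_b = V_low + 6718·LSB = 2.46021 V.

[2.45984 V, 2.46021 V)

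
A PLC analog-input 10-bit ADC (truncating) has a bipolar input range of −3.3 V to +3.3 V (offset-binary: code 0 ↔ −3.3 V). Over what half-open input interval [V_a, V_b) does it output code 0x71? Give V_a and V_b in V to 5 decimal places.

LSB = 6.6/2^10 = 6.445 mV.
Code 0x71 = 113 decimal.
V_a = V_low + 113·LSB = -2.57168 V; V_b = V_low + 114·LSB = -2.56523 V.

[-2.57168 V, -2.56523 V)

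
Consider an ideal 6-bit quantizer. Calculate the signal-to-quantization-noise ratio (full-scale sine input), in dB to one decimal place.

SNR ≈ 6.02·N + 1.76 dB = 6.02·6 + 1.76 = 37.88 dB.

37.9 dB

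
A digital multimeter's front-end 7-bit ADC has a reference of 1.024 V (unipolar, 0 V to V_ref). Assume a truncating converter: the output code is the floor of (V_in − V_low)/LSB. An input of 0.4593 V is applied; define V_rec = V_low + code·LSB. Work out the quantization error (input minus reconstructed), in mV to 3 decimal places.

3.300 mV

Step size: 1.024 V ÷ 2^7 = 8.000 mV.
Scaled input = 57.4125 LSBs, so code = 57.
V_rec = 0 + 57·0.008 = 0.456 V.
Error = 0.4593 − 0.456 = 0.0033 V = 3.300 mV.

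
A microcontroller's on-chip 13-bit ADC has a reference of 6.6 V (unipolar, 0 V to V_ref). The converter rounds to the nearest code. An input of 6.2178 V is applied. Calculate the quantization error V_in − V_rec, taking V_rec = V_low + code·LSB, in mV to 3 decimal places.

LSB = 6.6/2^13 = 0.806 mV.
Scaled input = 7717.6087 LSBs, so code = 7718.
Reconstructed: 6.2181152 V.
V_in − V_rec = -0.000315234 V = -0.315 mV.

-0.315 mV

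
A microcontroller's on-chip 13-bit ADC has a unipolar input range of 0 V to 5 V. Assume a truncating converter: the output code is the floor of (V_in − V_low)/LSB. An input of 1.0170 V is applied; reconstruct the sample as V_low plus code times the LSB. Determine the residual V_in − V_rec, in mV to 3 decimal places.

0.154 mV

Step size: 5 V ÷ 2^13 = 0.610 mV.
(1.0170 − 0)/0.000610352 = 1666.2528; ⌊·⌋ gives code 1666.
Code 1666 maps back to 0 + 1666×0.000610352 V = 1.0168457 V.
Difference: 0.000154297 V → 0.154 mV.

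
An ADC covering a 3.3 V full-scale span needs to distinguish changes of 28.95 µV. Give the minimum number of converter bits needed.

Number of steps required ≥ 3.3 V / 28.95 µV = 113989.64.
Need 2^N ≥ 113989.64; 2^16 = 65536, 2^17 = 131072.
Minimum N = 17.

17 bits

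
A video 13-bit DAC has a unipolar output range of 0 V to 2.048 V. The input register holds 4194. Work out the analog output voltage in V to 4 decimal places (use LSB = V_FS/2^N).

1.0485 V

LSB = 2.048 V / 2^13 = 250.00 µV.
V_out = 0 + 4194 × 0.00025 V = 1.0485 V.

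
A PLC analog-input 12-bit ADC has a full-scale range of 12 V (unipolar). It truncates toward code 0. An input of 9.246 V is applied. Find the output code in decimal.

With 4096 levels over 12 V, one step is 2.930 mV.
(9.246 − 0) / 0.00292969 = 3155.968 LSBs.
Floor → code 3155.

code 3155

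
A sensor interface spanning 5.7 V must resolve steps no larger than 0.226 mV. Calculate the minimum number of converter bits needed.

15 bits

Number of steps required ≥ 5.7 V / 0.226 mV = 25221.24.
Need 2^N ≥ 25221.24; 2^14 = 16384, 2^15 = 32768.
Minimum N = 15.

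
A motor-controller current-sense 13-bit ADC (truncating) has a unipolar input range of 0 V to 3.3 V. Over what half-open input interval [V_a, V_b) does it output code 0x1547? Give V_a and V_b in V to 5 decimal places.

LSB = 3.3/2^13 = 402.83 µV.
Code 0x1547 = 5447 decimal.
V_a = V_low + 5447·LSB = 2.19423 V; V_b = V_low + 5448·LSB = 2.19463 V.

[2.19423 V, 2.19463 V)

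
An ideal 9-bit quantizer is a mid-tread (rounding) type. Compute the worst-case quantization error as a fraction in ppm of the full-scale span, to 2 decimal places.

976.56 ppm

Rounding → worst-case error = ½ LSB = V_FS/2^10, so 1e+06/1024 = 976.562 ppm of full scale.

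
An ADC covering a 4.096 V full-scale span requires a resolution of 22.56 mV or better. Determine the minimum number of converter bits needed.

8 bits

Number of steps required ≥ 4.096 V / 22.56 mV = 181.56.
Need 2^N ≥ 181.56; 2^7 = 128, 2^8 = 256.
Minimum N = 8.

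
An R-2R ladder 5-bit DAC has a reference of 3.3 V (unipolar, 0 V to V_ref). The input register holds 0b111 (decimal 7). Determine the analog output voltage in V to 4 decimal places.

LSB = 3.3 V / 2^5 = 103.125 mV.
Code 0b111 = 7 decimal.
V_out = 0 + 7 × 0.103125 V = 0.721875 V.

0.7219 V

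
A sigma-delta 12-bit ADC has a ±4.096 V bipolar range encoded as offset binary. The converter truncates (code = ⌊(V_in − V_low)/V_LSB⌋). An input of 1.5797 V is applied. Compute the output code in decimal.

With 4096 levels over 8.192 V, one step is 2.000 mV.
Input sits at 2837.850 steps above V_low.
Floor → code 2837.

code 2837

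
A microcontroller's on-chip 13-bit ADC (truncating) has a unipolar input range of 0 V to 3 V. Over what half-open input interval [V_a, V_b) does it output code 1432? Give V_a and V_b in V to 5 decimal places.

LSB = 3/2^13 = 366.21 µV.
V_a = V_low + 1432·LSB = 0.524414 V; V_b = V_low + 1433·LSB = 0.52478 V.

[0.52441 V, 0.52478 V)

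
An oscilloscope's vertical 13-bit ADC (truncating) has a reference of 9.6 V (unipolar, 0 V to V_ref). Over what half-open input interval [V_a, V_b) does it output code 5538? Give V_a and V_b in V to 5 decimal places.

[6.48984 V, 6.49102 V)

LSB = 9.6/2^13 = 1.172 mV.
V_a = V_low + 5538·LSB = 6.48984 V; V_b = V_low + 5539·LSB = 6.49102 V.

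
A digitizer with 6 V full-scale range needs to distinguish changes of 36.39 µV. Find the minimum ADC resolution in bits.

Number of steps required ≥ 6 V / 36.39 µV = 164880.46.
Need 2^N ≥ 164880.46; 2^17 = 131072, 2^18 = 262144.
Minimum N = 18.

18 bits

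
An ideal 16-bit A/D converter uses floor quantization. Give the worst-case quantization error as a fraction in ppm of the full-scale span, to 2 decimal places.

15.26 ppm

Truncating → worst-case error = 1 LSB = V_FS/2^16, so 1e+06/65536 = 15.2588 ppm of full scale.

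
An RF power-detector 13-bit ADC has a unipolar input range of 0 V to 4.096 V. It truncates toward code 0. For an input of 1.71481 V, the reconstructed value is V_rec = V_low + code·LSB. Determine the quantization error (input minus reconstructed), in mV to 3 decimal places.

LSB = 4.096/2^13 = 0.500 mV.
(V_in − V_low)/LSB = (1.71481 − 0)/0.0005 = 3429.6200 → code 3429 (floor).
V_rec = 0 + 3429·0.0005 = 1.7145 V.
Difference: 0.00031 V → 0.310 mV.

0.310 mV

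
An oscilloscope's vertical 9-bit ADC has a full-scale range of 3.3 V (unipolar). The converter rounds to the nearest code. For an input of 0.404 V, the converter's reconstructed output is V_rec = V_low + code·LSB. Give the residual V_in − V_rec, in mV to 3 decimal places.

One LSB is 3.3 V / 512 = 6.445 mV.
(0.404 − 0)/0.00644531 = 62.6812; round gives code 63.
Code 63 maps back to 0 + 63×0.00644531 V = 0.40605469 V.
V_in − V_rec = -0.00205469 V = -2.055 mV.

-2.055 mV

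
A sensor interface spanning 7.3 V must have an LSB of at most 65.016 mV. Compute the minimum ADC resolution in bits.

Number of steps required ≥ 7.3 V / 65.016 mV = 112.28.
Need 2^N ≥ 112.28; 2^6 = 64, 2^7 = 128.
Minimum N = 7.

7 bits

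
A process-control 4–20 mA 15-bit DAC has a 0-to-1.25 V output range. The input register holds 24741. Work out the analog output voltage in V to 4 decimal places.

0.9438 V

LSB = 1.25 V / 2^15 = 38.15 µV.
V_out = 0 + 24741 × 3.8147e-05 V = 0.943794 V.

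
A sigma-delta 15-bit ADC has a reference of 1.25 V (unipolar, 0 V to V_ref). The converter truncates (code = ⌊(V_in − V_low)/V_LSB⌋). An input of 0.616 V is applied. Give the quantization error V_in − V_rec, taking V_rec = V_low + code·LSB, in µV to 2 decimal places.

2.69 µV

LSB = 1.25/2^15 = 38.15 µV.
(V_in − V_low)/LSB = (0.616 − 0)/3.8147e-05 = 16148.0704 → code 16148 (floor).
Code 16148 maps back to 0 + 16148×3.8147e-05 V = 0.61599731 V.
V_in − V_rec = 2.68555e-06 V = 2.69 µV.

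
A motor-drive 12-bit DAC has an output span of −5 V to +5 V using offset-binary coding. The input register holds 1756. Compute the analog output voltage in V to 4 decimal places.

LSB = 10 V / 2^12 = 2.441 mV.
V_out = (−5) + 1756 × 0.00244141 V = -0.712891 V.

-0.7129 V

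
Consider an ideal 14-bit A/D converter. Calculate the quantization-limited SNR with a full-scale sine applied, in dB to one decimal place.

86.0 dB

SNR ≈ 6.02·N + 1.76 dB = 6.02·14 + 1.76 = 86.04 dB.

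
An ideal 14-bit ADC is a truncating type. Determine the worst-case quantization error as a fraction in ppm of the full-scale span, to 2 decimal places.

61.04 ppm

Truncating → worst-case error = 1 LSB = V_FS/2^14, so 1e+06/16384 = 61.0352 ppm of full scale.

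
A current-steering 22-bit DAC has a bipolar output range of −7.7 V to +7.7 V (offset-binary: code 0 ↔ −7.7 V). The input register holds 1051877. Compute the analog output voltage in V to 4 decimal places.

LSB = 15.4 V / 2^22 = 3.67 µV.
V_out = (−7.7) + 1051877 × 3.67165e-06 V = -3.83788 V.

-3.8379 V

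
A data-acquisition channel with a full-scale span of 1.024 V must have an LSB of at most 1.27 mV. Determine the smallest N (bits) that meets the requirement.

Number of steps required ≥ 1.024 V / 1.27 mV = 806.30.
Need 2^N ≥ 806.30; 2^9 = 512, 2^10 = 1024.
Minimum N = 10.

10 bits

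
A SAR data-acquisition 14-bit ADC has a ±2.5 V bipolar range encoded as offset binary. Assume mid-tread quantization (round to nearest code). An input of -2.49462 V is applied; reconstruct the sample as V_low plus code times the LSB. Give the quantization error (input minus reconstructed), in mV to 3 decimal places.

Step size: 5 V ÷ 2^14 = 305.18 µV.
(V_in − V_low)/LSB = (-2.49462 − (−2.5))/0.000305176 = 17.6292 → code 18 (round).
V_rec = (−2.5) + 18·0.000305176 = -2.4945068 V.
Difference: -0.000113164 V → -0.113 mV.

-0.113 mV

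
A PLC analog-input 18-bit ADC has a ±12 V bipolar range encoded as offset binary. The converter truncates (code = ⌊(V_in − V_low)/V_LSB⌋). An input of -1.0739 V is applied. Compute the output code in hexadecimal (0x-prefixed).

code 0x1D22E (decimal 119342)

With 262144 levels over 24 V, one step is 91.55 µV.
(V_in − V_low)/LSB = (-1.0739 − (−12)) / 9.15527e-05 = 119342.148.
Floor → code 119342.
In hexadecimal (0x-prefixed): 0x1D22E.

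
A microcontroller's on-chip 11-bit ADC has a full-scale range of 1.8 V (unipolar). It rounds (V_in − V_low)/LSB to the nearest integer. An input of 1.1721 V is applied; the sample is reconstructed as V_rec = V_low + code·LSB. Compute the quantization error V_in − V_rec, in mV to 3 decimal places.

-0.361 mV

One LSB is 1.8 V / 2048 = 0.879 mV.
Scaled input = 1333.5893 LSBs, so code = 1334.
Reconstructed: 1.1724609 V.
Error = 1.1721 − 1.1724609 = -0.000360937 V = -0.361 mV.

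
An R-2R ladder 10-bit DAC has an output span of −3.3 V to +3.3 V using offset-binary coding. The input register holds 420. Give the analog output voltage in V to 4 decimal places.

LSB = 6.6 V / 2^10 = 6.445 mV.
V_out = (−3.3) + 420 × 0.00644531 V = -0.592969 V.

-0.5930 V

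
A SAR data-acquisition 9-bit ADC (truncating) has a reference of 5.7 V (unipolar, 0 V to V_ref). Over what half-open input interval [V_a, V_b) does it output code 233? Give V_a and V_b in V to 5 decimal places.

LSB = 5.7/2^9 = 11.133 mV.
V_a = V_low + 233·LSB = 2.59395 V; V_b = V_low + 234·LSB = 2.60508 V.

[2.59395 V, 2.60508 V)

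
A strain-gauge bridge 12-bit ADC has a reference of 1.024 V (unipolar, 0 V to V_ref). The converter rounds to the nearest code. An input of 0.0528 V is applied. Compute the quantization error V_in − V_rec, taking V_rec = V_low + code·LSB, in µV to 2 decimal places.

One LSB is 1.024 V / 4096 = 250.00 µV.
Scaled input = 211.2000 LSBs, so code = 211.
Reconstructed: 0.05275 V.
Error = 0.0528 − 0.05275 = 5e-05 V = 50.00 µV.

50.00 µV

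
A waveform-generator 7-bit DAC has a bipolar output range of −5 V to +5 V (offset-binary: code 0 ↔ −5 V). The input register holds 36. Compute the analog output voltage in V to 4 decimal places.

-2.1875 V

LSB = 10 V / 2^7 = 78.125 mV.
V_out = (−5) + 36 × 0.078125 V = -2.1875 V.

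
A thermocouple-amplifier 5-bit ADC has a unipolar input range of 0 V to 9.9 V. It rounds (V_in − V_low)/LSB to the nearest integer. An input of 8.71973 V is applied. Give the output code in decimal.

code 28

With 32 levels over 9.9 V, one step is 309.375 mV.
Input sits at 28.185 steps above V_low.
round(28.185) = 28.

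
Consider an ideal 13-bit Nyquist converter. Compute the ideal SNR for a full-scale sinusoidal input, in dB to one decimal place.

SNR ≈ 6.02·N + 1.76 dB = 6.02·13 + 1.76 = 80.02 dB.

80.0 dB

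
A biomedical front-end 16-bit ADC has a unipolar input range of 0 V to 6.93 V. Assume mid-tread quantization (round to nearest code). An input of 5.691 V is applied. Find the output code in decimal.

code 53819

LSB = 6.93 V / 65536 = 105.74 µV.
(V_in − V_low)/LSB = (5.691 − 0) / 0.000105743 = 53818.958.
round(53818.958) = 53819.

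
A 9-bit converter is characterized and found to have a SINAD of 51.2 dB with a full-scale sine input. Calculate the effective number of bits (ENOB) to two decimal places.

ENOB = (SINAD − 1.76) / 6.02 = (51.2 − 1.76)/6.02 = 8.213.

8.21 bits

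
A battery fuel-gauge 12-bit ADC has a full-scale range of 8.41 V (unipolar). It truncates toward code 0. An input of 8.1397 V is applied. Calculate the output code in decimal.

LSB = 8.41 V / 4096 = 2.053 mV.
(8.1397 − 0) / 0.00205322 = 3964.353 LSBs.
⌊·⌋(3964.353) = 3964.

code 3964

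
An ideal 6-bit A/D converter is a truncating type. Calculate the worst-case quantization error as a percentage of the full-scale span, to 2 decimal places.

Truncating → worst-case error = 1 LSB = V_FS/2^6, so 100/64 = 1.5625 % of full scale.

1.56 %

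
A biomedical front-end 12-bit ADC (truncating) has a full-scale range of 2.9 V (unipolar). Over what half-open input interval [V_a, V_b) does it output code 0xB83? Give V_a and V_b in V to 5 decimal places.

LSB = 2.9/2^12 = 0.708 mV.
Code 0xB83 = 2947 decimal.
V_a = V_low + 2947·LSB = 2.0865 V; V_b = V_low + 2948·LSB = 2.08721 V.

[2.08650 V, 2.08721 V)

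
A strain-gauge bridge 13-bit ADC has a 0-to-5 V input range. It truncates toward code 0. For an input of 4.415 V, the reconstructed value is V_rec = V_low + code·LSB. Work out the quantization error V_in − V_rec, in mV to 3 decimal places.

0.327 mV

Step size: 5 V ÷ 2^13 = 0.610 mV.
(V_in − V_low)/LSB = (4.415 − 0)/0.000610352 = 7233.5360 → code 7233 (floor).
Code 7233 maps back to 0 + 7233×0.000610352 V = 4.4146729 V.
V_in − V_rec = 0.000327148 V = 0.327 mV.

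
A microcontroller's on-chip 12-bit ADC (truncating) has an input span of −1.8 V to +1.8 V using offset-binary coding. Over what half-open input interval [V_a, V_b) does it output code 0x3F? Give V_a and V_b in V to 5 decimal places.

LSB = 3.6/2^12 = 0.879 mV.
Code 0x3F = 63 decimal.
V_a = V_low + 63·LSB = -1.74463 V; V_b = V_low + 64·LSB = -1.74375 V.

[-1.74463 V, -1.74375 V)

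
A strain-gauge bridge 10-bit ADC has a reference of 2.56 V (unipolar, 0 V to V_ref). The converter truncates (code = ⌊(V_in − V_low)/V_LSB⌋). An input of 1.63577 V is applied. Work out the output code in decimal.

Full-scale span = 2.56 V; LSB = 2.56/2^10 = 2.500 mV.
Input sits at 654.308 steps above V_low.
⌊·⌋(654.308) = 654.

code 654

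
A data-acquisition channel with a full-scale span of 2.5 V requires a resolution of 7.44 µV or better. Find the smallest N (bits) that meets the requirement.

Number of steps required ≥ 2.5 V / 7.44 µV = 336021.51.
Need 2^N ≥ 336021.51; 2^18 = 262144, 2^19 = 524288.
Minimum N = 19.

19 bits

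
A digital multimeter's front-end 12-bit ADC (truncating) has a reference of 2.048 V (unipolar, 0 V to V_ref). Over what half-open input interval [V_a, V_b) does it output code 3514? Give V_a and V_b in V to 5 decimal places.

[1.75700 V, 1.75750 V)

LSB = 2.048/2^12 = 0.500 mV.
V_a = V_low + 3514·LSB = 1.757 V; V_b = V_low + 3515·LSB = 1.7575 V.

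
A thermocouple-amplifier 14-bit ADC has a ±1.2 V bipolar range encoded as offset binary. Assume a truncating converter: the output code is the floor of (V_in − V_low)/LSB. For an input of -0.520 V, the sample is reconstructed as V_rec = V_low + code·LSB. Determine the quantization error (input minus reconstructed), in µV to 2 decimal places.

19.53 µV

LSB = 2.4/2^14 = 146.48 µV.
(-0.520 − (−1.2))/0.000146484 = 4642.1333; ⌊·⌋ gives code 4642.
Reconstructed: -0.52001953 V.
Difference: 1.95313e-05 V → 19.53 µV.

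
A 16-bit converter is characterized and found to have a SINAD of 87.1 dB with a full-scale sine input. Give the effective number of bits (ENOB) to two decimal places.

14.18 bits

ENOB = (SINAD − 1.76) / 6.02 = (87.1 − 1.76)/6.02 = 14.176.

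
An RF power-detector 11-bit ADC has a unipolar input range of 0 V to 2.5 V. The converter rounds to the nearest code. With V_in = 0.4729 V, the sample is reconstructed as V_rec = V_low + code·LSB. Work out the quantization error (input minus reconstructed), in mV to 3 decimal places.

LSB = 2.5/2^11 = 1.221 mV.
(V_in − V_low)/LSB = (0.4729 − 0)/0.0012207 = 387.3997 → code 387 (round).
V_rec = 0 + 387·0.0012207 = 0.47241211 V.
Error = 0.4729 − 0.47241211 = 0.000487891 V = 0.488 mV.

0.488 mV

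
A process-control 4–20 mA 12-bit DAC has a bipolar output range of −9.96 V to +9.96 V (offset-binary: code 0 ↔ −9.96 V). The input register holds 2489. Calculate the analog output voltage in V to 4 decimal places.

2.1447 V

LSB = 19.92 V / 2^12 = 4.863 mV.
V_out = (−9.96) + 2489 × 0.00486328 V = 2.14471 V.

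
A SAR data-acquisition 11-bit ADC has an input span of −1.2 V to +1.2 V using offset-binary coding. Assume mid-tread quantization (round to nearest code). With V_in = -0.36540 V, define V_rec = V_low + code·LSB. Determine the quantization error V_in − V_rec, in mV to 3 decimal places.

One LSB is 2.4 V / 2048 = 1.172 mV.
(V_in − V_low)/LSB = (-0.36540 − (−1.2))/0.00117187 = 712.1920 → code 712 (round).
Code 712 maps back to (−1.2) + 712×0.00117187 V = -0.365625 V.
Error = -0.36540 − (−0.365625) = 0.000225 V = 0.225 mV.

0.225 mV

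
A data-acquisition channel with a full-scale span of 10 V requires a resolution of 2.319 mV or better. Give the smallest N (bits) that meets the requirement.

Number of steps required ≥ 10 V / 2.319 mV = 4312.20.
Need 2^N ≥ 4312.20; 2^12 = 4096, 2^13 = 8192.
Minimum N = 13.

13 bits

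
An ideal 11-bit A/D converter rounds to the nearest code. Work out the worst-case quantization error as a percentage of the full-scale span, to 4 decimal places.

0.0244 %

Rounding → worst-case error = ½ LSB = V_FS/2^12, so 100/4096 = 0.0244141 % of full scale.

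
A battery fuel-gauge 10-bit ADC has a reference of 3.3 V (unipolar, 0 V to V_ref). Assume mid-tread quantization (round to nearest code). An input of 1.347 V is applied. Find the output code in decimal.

code 418

LSB = 3.3 V / 1024 = 3.223 mV.
(V_in − V_low)/LSB = (1.347 − 0) / 0.00322266 = 417.978.
So the output code is 418.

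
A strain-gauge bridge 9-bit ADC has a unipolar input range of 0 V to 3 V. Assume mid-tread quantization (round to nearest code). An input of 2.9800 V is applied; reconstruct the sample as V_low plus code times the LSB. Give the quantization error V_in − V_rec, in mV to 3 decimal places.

-2.422 mV

One LSB is 3 V / 512 = 5.859 mV.
(2.9800 − 0)/0.00585938 = 508.5867; round gives code 509.
Code 509 maps back to 0 + 509×0.00585938 V = 2.9824219 V.
V_in − V_rec = -0.00242187 V = -2.422 mV.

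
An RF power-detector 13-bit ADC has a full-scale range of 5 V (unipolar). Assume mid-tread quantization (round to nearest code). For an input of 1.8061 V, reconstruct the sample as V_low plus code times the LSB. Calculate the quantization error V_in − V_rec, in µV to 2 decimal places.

One LSB is 5 V / 8192 = 0.610 mV.
(1.8061 − 0)/0.000610352 = 2959.1142; round gives code 2959.
Reconstructed: 1.8060303 V.
Difference: 6.97266e-05 V → 69.73 µV.

69.73 µV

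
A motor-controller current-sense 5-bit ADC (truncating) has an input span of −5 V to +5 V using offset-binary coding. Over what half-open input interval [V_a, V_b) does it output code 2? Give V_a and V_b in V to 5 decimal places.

[-4.37500 V, -4.06250 V)

LSB = 10/2^5 = 312.500 mV.
V_a = V_low + 2·LSB = -4.375 V; V_b = V_low + 3·LSB = -4.0625 V.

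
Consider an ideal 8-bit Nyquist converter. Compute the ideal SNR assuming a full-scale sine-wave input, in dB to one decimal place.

SNR ≈ 6.02·N + 1.76 dB = 6.02·8 + 1.76 = 49.92 dB.

49.9 dB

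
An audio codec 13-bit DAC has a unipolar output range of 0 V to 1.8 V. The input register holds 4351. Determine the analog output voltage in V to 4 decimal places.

LSB = 1.8 V / 2^13 = 219.73 µV.
V_out = 0 + 4351 × 0.000219727 V = 0.95603 V.

0.9560 V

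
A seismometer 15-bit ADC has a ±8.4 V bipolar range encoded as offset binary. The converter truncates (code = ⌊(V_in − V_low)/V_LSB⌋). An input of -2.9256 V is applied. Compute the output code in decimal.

code 10677

Full-scale span = 16.8 V; LSB = 16.8/2^15 = 0.513 mV.
Input sits at 10677.687 steps above V_low.
⌊·⌋(10677.687) = 10677.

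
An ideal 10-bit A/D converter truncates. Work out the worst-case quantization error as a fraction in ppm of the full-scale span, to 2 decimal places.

976.56 ppm

Truncating → worst-case error = 1 LSB = V_FS/2^10, so 1e+06/1024 = 976.562 ppm of full scale.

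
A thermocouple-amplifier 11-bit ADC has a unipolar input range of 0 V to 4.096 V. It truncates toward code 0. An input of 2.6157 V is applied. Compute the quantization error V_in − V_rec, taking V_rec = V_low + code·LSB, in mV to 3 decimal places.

Step size: 4.096 V ÷ 2^11 = 2.000 mV.
(2.6157 − 0)/0.002 = 1307.8500; ⌊·⌋ gives code 1307.
V_rec = 0 + 1307·0.002 = 2.614 V.
Difference: 0.0017 V → 1.700 mV.

1.700 mV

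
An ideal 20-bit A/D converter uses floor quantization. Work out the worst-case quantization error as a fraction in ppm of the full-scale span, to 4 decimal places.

Truncating → worst-case error = 1 LSB = V_FS/2^20, so 1e+06/1048576 = 0.953674 ppm of full scale.

0.9537 ppm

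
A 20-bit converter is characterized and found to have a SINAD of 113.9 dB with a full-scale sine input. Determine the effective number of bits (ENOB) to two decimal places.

ENOB = (SINAD − 1.76) / 6.02 = (113.9 − 1.76)/6.02 = 18.628.

18.63 bits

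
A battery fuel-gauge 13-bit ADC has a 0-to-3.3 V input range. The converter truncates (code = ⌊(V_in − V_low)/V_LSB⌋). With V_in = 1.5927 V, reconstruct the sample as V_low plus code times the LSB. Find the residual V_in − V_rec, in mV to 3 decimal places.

0.305 mV

Step size: 3.3 V ÷ 2^13 = 402.83 µV.
(1.5927 − 0)/0.000402832 = 3953.7571; ⌊·⌋ gives code 3953.
V_rec = 0 + 3953·0.000402832 = 1.592395 V.
Error = 1.5927 − 1.592395 = 0.00030498 V = 0.305 mV.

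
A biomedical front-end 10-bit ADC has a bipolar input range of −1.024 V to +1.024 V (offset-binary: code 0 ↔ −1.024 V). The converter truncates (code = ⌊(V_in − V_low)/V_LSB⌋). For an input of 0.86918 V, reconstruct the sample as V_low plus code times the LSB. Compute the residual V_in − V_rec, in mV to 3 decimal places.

1.180 mV

One LSB is 2.048 V / 1024 = 2.000 mV.
(V_in − V_low)/LSB = (0.86918 − (−1.024))/0.002 = 946.5900 → code 946 (floor).
Reconstructed: 0.868 V.
V_in − V_rec = 0.00118 V = 1.180 mV.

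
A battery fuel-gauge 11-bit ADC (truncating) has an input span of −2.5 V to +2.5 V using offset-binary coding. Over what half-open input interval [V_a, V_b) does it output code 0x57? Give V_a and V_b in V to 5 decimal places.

[-2.28760 V, -2.28516 V)

LSB = 5/2^11 = 2.441 mV.
Code 0x57 = 87 decimal.
V_a = V_low + 87·LSB = -2.2876 V; V_b = V_low + 88·LSB = -2.28516 V.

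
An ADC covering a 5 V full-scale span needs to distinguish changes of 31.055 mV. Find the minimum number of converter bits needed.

Number of steps required ≥ 5 V / 31.055 mV = 161.00.
Need 2^N ≥ 161.00; 2^7 = 128, 2^8 = 256.
Minimum N = 8.

8 bits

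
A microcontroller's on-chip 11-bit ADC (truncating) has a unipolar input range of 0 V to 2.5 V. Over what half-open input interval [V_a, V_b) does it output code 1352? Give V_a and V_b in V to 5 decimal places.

LSB = 2.5/2^11 = 1.221 mV.
V_a = V_low + 1352·LSB = 1.65039 V; V_b = V_low + 1353·LSB = 1.65161 V.

[1.65039 V, 1.65161 V)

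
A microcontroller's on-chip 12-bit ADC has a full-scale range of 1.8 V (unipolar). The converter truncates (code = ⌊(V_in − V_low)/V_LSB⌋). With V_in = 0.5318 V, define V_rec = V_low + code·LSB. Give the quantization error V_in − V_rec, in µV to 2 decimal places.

61.72 µV

One LSB is 1.8 V / 4096 = 439.45 µV.
(0.5318 − 0)/0.000439453 = 1210.1404; ⌊·⌋ gives code 1210.
V_rec = 0 + 1210·0.000439453 = 0.53173828 V.
V_in − V_rec = 6.17188e-05 V = 61.72 µV.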